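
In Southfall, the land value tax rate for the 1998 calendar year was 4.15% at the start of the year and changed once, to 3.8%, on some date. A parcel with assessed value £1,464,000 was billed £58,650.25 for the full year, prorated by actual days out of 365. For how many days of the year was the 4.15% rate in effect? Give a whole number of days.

Let d = days at the first rate; then 365 − d days at the second rate.
£1,464,000 × [4.15%·d + 3.8%·(365−d)] / 365 = £58,650.25
Solving gives d = 215, so the new rate took effect on August 4, 1998.

215 days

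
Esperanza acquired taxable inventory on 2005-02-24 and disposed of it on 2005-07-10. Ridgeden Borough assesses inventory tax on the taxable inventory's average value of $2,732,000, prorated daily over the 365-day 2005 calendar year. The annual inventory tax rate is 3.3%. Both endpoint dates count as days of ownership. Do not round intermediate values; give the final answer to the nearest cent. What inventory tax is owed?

$33,839.38

Days held (2005-02-24 to 2005-07-10): 137 out of 365
Tax = $2,732,000 × 3.3% × 137/365 = $33,839.3753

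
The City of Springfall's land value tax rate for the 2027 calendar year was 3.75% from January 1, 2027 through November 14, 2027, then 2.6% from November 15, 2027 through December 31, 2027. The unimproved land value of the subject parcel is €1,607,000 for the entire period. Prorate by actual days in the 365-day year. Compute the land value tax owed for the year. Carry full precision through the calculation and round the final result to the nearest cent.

January 1 – November 14, 2027: 318 days at 3.75% → €1,607,000 × 3.75% × 318/365 = €52,502.6712
November 15 – December 31, 2027: 47 days at 2.6% → €1,607,000 × 2.6% × 47/365 = €5,380.1479
Total = €57,882.8192

€57,882.82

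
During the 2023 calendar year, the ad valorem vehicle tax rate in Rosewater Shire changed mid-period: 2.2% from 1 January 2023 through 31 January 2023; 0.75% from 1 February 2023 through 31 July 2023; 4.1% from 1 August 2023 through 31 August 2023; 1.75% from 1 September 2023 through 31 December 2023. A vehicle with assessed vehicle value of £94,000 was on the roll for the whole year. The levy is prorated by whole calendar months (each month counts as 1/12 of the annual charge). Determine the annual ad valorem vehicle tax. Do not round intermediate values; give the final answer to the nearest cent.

1 January – 31 January 2023: 1 month at 2.2% → £94,000 × 2.2% × 1/12 = £172.3333
1 February – 31 July 2023: 6 months at 0.75% → £94,000 × 0.75% × 6/12 = £352.5000
1 August – 31 August 2023: 1 month at 4.1% → £94,000 × 4.1% × 1/12 = £321.1667
1 September – 31 December 2023: 4 months at 1.75% → £94,000 × 1.75% × 4/12 = £548.3333
Total = £1,394.3333

£1,394.33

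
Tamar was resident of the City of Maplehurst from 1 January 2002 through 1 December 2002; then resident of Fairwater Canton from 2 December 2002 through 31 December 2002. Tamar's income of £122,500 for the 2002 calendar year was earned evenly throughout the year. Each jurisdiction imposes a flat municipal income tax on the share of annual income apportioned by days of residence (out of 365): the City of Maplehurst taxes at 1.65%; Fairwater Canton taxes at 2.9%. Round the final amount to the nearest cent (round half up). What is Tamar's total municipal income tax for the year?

£2,147.11

The City of Maplehurst, 1 January – 1 December 2002: 335 days → £122,500 × 1.65% × 335/365 = £1,855.1199
Fairwater Canton, 2 December – 31 December 2002: 30 days → £122,500 × 2.9% × 30/365 = £291.9863
Total = £2,147.1062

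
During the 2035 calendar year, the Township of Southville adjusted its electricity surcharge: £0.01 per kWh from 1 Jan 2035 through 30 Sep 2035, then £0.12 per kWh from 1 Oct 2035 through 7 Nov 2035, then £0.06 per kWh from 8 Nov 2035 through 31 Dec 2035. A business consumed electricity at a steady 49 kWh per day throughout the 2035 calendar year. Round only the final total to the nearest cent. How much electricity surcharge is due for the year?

£515.97

1 Jan – 30 Sep 2035: 273 days × 49 kWh/day = 13,377 kWh at £0.01/kWh → £133.77
1 Oct – 7 Nov 2035: 38 days × 49 kWh/day = 1,862 kWh at £0.12/kWh → £223.44
8 Nov – 31 Dec 2035: 54 days × 49 kWh/day = 2,646 kWh at £0.06/kWh → £158.76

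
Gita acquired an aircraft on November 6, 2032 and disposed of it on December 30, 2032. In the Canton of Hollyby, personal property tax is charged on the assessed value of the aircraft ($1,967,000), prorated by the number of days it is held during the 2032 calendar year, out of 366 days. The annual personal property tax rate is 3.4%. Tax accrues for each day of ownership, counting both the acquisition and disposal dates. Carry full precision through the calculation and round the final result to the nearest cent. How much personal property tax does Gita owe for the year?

Days held (November 6 – December 30, 2032): 55 out of 366
Tax = $1,967,000 × 3.4% × 55/366 = $10,049.9727

$10,049.97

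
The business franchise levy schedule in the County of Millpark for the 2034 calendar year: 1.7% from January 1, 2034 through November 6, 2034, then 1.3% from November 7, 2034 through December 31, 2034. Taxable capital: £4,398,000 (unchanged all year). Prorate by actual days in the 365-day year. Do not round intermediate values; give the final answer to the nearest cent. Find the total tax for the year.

£72,115.15

January 1 – November 6, 2034: 310 days at 1.7% → £4,398,000 × 1.7% × 310/365 = £63,499.8904
November 7 – December 31, 2034: 55 days at 1.3% → £4,398,000 × 1.3% × 55/365 = £8,615.2603
Total = £72,115.1507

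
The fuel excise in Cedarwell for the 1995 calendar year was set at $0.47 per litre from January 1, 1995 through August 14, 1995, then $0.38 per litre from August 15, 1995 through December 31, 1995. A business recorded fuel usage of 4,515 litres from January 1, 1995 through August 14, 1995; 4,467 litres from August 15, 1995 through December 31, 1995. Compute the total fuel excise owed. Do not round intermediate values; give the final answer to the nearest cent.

January 1 – August 14, 1995: 4,515 litres at $0.47/litre → $2,122.05
August 15 – December 31, 1995: 4,467 litres at $0.38/litre → $1,697.46

$3,819.51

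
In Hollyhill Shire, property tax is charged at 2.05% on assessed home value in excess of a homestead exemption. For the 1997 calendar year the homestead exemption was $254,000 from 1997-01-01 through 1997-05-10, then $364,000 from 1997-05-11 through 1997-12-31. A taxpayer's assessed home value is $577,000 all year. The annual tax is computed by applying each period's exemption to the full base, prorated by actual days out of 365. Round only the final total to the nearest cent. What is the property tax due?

$5,169.65

1997-01-01 to 1997-05-10: 130 days, exemption $254,000 → ($577,000 − $254,000) × 2.05% × 130/365 = $2,358.3425
1997-05-11 to 1997-12-31: 235 days, exemption $364,000 → ($577,000 − $364,000) × 2.05% × 235/365 = $2,811.3082
Total = $5,169.6507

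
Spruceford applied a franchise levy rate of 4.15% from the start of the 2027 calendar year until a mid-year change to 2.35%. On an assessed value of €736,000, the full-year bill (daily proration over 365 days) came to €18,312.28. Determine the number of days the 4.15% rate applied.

Let d = days at the first rate; then 365 − d days at the second rate.
€736,000 × [4.15%·d + 2.35%·(365−d)] / 365 = €18,312.28
Solving gives d = 28, so the new rate took effect on 29 January 2027.

28 days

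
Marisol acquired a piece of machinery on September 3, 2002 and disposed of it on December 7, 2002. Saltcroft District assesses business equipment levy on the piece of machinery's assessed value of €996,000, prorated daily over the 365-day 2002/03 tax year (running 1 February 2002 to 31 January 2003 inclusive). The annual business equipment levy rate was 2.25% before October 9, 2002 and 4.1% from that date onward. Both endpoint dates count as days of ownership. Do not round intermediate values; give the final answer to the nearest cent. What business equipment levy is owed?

September 3 – October 8, 2002: 36 days at 2.25% → €996,000 × 2.25% × 36/365 = €2,210.3014
October 9 – December 7, 2002: 60 days at 4.1% → €996,000 × 4.1% × 60/365 = €6,712.7671
Total = €8,923.0685

€8,923.07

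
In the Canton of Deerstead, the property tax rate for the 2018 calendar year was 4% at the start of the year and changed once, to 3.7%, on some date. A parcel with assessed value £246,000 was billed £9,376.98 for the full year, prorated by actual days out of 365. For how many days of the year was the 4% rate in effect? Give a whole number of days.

Let d = days at the first rate; then 365 − d days at the second rate.
£246,000 × [4%·d + 3.7%·(365−d)] / 365 = £9,376.98
Solving gives d = 136, so the new rate took effect on May 17, 2018.

136 days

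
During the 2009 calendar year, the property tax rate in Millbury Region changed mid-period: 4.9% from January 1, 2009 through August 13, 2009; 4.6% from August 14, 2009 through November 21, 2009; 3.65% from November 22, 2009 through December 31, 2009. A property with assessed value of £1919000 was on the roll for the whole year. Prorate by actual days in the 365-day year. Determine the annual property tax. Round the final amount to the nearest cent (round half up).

January 1 – August 13, 2009: 225 days at 4.9% → £1919000 × 4.9% × 225/365 = £57964.3151
August 14 – November 21, 2009: 100 days at 4.6% → £1919000 × 4.6% × 100/365 = £24184.6575
November 22 – December 31, 2009: 40 days at 3.65% → £1919000 × 3.65% × 40/365 = £7676.0000
Total = £89824.9726

£89824.97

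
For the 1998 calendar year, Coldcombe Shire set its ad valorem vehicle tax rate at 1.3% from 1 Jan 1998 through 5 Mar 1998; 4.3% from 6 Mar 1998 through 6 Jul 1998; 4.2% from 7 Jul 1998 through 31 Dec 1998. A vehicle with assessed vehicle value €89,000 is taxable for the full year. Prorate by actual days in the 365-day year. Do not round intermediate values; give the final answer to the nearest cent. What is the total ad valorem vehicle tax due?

1 Jan – 5 Mar 1998: 64 days at 1.3% → €89,000 × 1.3% × 64/365 = €202.8712
6 Mar – 6 Jul 1998: 123 days at 4.3% → €89,000 × 4.3% × 123/365 = €1,289.6466
7 Jul – 31 Dec 1998: 178 days at 4.2% → €89,000 × 4.2% × 178/365 = €1,822.9151
Total = €3,315.4329

€3,315.43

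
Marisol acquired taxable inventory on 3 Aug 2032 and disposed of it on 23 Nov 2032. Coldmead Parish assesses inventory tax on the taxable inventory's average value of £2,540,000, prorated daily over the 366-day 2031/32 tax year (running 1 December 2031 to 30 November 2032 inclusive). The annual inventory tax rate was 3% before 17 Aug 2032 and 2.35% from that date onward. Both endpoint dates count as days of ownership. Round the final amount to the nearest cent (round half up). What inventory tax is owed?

£19,060.41

3 Aug – 16 Aug 2032: 14 days at 3% → £2,540,000 × 3% × 14/366 = £2,914.7541
17 Aug – 23 Nov 2032: 99 days at 2.35% → £2,540,000 × 2.35% × 99/366 = £16,145.6557
Total = £19,060.4098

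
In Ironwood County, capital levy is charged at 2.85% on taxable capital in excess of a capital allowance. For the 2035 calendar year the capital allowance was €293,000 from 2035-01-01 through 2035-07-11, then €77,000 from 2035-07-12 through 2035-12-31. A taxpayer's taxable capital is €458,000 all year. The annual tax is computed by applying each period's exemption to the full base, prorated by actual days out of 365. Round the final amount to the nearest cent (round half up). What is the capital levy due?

€7,620.28

2035-01-01 to 2035-07-11: 192 days, exemption €293,000 → (€458,000 − €293,000) × 2.85% × 192/365 = €2,473.6438
2035-07-12 to 2035-12-31: 173 days, exemption €77,000 → (€458,000 − €77,000) × 2.85% × 173/365 = €5,146.6315
Total = €7,620.2753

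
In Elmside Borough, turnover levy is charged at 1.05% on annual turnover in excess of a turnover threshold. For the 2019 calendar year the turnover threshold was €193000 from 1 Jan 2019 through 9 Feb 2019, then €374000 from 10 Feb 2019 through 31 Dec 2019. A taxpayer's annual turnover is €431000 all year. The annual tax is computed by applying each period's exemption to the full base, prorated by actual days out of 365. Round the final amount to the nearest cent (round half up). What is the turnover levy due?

1 Jan – 9 Feb 2019: 40 days, exemption €193000 → (€431000 − €193000) × 1.05% × 40/365 = €273.8630
10 Feb – 31 Dec 2019: 325 days, exemption €374000 → (€431000 − €374000) × 1.05% × 325/365 = €532.9110
Total = €806.7740

€806.77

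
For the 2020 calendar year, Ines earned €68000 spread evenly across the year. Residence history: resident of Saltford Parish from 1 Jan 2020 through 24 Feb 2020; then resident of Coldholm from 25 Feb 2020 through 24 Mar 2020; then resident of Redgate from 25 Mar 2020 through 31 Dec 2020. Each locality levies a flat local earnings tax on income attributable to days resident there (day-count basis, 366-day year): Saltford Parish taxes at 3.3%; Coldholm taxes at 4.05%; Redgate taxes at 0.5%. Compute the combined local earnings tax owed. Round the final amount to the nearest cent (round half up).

€817.39

Saltford Parish, 1 Jan – 24 Feb 2020: 55 days → €68000 × 3.3% × 55/366 = €337.2131
Coldholm, 25 Feb – 24 Mar 2020: 29 days → €68000 × 4.05% × 29/366 = €218.2131
Redgate, 25 Mar – 31 Dec 2020: 282 days → €68000 × 0.5% × 282/366 = €261.9672
Total = €817.3934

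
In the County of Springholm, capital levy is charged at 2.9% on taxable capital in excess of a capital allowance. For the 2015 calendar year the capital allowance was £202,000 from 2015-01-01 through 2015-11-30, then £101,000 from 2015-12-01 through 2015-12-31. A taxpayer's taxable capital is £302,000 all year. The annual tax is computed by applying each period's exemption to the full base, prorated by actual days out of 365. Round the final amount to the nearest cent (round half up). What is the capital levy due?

£3,148.76

2015-01-01 to 2015-11-30: 334 days, exemption £202,000 → (£302,000 − £202,000) × 2.9% × 334/365 = £2,653.6986
2015-12-01 to 2015-12-31: 31 days, exemption £101,000 → (£302,000 − £101,000) × 2.9% × 31/365 = £495.0658
Total = £3,148.7644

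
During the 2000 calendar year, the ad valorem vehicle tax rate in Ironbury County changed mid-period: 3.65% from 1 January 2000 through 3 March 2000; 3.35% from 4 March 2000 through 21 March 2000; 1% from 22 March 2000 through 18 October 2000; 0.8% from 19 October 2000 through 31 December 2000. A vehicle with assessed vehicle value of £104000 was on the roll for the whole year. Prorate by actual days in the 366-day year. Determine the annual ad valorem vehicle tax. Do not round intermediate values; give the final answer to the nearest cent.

£1592.54

1 January – 3 March 2000: 63 days at 3.65% → £104000 × 3.65% × 63/366 = £653.4098
4 March – 21 March 2000: 18 days at 3.35% → £104000 × 3.35% × 18/366 = £171.3443
22 March – 18 October 2000: 211 days at 1% → £104000 × 1% × 211/366 = £599.5628
19 October – 31 December 2000: 74 days at 0.8% → £104000 × 0.8% × 74/366 = £168.2186
Total = £1592.5355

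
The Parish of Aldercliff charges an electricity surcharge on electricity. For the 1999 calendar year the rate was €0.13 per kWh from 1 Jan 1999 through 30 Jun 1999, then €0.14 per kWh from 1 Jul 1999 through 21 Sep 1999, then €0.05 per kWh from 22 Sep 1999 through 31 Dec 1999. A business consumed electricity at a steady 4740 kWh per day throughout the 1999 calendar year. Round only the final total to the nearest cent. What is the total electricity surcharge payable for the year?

€190,548.00

1 Jan – 30 Jun 1999: 181 days × 4740 kWh/day = 857,940 kWh at €0.13/kWh → €111,532.20
1 Jul – 21 Sep 1999: 83 days × 4740 kWh/day = 393,420 kWh at €0.14/kWh → €55,078.80
22 Sep – 31 Dec 1999: 101 days × 4740 kWh/day = 478,740 kWh at €0.05/kWh → €23,937.00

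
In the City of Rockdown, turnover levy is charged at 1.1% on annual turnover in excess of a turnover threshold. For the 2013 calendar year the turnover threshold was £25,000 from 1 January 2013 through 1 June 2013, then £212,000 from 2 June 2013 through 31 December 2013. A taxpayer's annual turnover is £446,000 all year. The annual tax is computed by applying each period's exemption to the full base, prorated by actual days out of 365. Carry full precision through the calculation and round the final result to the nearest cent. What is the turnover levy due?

1 January – 1 June 2013: 152 days, exemption £25,000 → (£446,000 − £25,000) × 1.1% × 152/365 = £1,928.5260
2 June – 31 December 2013: 213 days, exemption £212,000 → (£446,000 − £212,000) × 1.1% × 213/365 = £1,502.0877
Total = £3,430.6137

£3,430.61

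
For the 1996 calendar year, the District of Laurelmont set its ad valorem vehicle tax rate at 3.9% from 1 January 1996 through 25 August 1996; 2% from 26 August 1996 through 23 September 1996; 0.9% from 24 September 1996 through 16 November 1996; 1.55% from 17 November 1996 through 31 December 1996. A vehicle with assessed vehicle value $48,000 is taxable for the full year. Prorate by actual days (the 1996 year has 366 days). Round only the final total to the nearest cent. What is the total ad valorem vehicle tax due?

1 January – 25 August 1996: 238 days at 3.9% → $48,000 × 3.9% × 238/366 = $1,217.3115
26 August – 23 September 1996: 29 days at 2% → $48,000 × 2% × 29/366 = $76.0656
24 September – 16 November 1996: 54 days at 0.9% → $48,000 × 0.9% × 54/366 = $63.7377
17 November – 31 December 1996: 45 days at 1.55% → $48,000 × 1.55% × 45/366 = $91.4754
Total = $1,448.5902

$1,448.59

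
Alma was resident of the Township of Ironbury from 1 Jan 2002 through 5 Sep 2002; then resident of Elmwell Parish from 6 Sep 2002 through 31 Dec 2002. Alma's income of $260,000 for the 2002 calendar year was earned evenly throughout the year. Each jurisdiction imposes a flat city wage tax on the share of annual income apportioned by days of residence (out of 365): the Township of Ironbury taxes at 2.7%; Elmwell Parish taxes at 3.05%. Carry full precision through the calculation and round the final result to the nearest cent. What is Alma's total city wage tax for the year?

$7,311.70

The Township of Ironbury, 1 Jan – 5 Sep 2002: 248 days → $260,000 × 2.7% × 248/365 = $4,769.7534
Elmwell Parish, 6 Sep – 31 Dec 2002: 117 days → $260,000 × 3.05% × 117/365 = $2,541.9452
Total = $7,311.6986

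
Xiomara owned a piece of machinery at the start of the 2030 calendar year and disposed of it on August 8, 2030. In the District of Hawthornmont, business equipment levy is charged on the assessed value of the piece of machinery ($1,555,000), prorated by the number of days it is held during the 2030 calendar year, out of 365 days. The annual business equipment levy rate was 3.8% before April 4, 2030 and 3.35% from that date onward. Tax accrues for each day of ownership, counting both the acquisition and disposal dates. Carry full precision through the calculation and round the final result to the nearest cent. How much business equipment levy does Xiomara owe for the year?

January 1 – April 3, 2030: 93 days at 3.8% → $1,555,000 × 3.8% × 93/365 = $15,055.8082
April 4 – August 8, 2030: 127 days at 3.35% → $1,555,000 × 3.35% × 127/365 = $18,125.3356
Total = $33,181.1438

$33,181.14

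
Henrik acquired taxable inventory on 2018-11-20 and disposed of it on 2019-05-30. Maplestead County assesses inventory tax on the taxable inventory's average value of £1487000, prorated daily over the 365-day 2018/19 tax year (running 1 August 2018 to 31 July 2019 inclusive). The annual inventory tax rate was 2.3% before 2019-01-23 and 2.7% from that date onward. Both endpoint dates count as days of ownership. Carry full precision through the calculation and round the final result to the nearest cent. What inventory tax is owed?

2018-11-20 to 2019-01-22: 64 days at 2.3% → £1487000 × 2.3% × 64/365 = £5996.8877
2019-01-23 to 2019-05-30: 128 days at 2.7% → £1487000 × 2.7% × 128/365 = £14079.6493
Total = £20076.5370

£20076.54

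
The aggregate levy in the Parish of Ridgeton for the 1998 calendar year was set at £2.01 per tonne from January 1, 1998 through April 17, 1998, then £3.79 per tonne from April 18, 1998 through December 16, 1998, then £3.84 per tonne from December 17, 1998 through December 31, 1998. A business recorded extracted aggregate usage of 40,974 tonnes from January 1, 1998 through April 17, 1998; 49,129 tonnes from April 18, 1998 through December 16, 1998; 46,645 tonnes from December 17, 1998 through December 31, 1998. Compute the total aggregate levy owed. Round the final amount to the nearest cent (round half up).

January 1 – April 17, 1998: 40,974 tonnes at £2.01/tonne → £82,357.74
April 18 – December 16, 1998: 49,129 tonnes at £3.79/tonne → £186,198.91
December 17 – December 31, 1998: 46,645 tonnes at £3.84/tonne → £179,116.80

£447,673.45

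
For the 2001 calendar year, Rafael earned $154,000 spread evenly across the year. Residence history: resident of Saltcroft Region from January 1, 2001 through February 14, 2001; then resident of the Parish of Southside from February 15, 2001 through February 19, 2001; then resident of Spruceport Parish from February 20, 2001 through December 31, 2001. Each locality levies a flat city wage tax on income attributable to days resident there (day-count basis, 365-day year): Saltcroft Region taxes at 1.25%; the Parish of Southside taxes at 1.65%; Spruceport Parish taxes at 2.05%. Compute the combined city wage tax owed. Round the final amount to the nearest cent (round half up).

Saltcroft Region, January 1 – February 14, 2001: 45 days → $154,000 × 1.25% × 45/365 = $237.3288
The Parish of Southside, February 15 – February 19, 2001: 5 days → $154,000 × 1.65% × 5/365 = $34.8082
Spruceport Parish, February 20 – December 31, 2001: 315 days → $154,000 × 2.05% × 315/365 = $2,724.5342
Total = $2,996.6712

$2,996.67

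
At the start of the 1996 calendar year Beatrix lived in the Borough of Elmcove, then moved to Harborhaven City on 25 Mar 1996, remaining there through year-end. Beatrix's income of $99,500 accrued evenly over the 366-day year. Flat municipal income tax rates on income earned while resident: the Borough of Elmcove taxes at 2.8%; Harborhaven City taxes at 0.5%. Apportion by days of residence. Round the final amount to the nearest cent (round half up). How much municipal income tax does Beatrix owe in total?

$1,022.73

The Borough of Elmcove, 1 Jan – 24 Mar 1996: 84 days → $99,500 × 2.8% × 84/366 = $639.4098
Harborhaven City, 25 Mar – 31 Dec 1996: 282 days → $99,500 × 0.5% × 282/366 = $383.3197
Total = $1,022.7295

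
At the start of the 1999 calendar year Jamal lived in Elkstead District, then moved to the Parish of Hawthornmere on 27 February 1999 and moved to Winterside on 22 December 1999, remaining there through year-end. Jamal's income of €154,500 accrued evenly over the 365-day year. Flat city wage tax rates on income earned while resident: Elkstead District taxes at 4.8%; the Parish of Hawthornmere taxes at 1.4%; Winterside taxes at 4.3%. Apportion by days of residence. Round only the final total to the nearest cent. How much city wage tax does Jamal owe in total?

Elkstead District, 1 January – 26 February 1999: 57 days → €154,500 × 4.8% × 57/365 = €1,158.1151
The Parish of Hawthornmere, 27 February – 21 December 1999: 298 days → €154,500 × 1.4% × 298/365 = €1,765.9562
Winterside, 22 December – 31 December 1999: 10 days → €154,500 × 4.3% × 10/365 = €182.0137
Total = €3,106.0849

€3,106.08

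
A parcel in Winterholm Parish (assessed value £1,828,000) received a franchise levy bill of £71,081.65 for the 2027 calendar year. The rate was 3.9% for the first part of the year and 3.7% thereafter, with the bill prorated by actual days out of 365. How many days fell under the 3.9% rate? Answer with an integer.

344 days

Let d = days at the first rate; then 365 − d days at the second rate.
£1,828,000 × [3.9%·d + 3.7%·(365−d)] / 365 = £71,081.65
Solving gives d = 344, so the new rate took effect on 11 Dec 2027.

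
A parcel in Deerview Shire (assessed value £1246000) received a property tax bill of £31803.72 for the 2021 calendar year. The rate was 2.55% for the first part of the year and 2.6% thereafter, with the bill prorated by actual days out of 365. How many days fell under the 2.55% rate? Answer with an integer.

Let d = days at the first rate; then 365 − d days at the second rate.
£1246000 × [2.55%·d + 2.6%·(365−d)] / 365 = £31803.72
Solving gives d = 347, so the new rate took effect on 14 December 2021.

347 days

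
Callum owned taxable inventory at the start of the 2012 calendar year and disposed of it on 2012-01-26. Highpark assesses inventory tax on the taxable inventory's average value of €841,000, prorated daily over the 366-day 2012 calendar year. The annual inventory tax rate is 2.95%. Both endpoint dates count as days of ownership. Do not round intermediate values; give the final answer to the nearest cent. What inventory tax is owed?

Days held (2012-01-01 to 2012-01-26): 26 out of 366
Tax = €841,000 × 2.95% × 26/366 = €1,762.4235

€1,762.42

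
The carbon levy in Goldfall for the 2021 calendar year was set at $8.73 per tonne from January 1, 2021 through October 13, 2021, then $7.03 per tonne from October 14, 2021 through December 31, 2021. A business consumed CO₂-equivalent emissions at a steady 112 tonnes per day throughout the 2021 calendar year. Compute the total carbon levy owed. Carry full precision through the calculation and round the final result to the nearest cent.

$341840.80

January 1 – October 13, 2021: 286 days × 112 tonnes/day = 32,032 tonnes at $8.73/tonne → $279639.36
October 14 – December 31, 2021: 79 days × 112 tonnes/day = 8,848 tonnes at $7.03/tonne → $62201.44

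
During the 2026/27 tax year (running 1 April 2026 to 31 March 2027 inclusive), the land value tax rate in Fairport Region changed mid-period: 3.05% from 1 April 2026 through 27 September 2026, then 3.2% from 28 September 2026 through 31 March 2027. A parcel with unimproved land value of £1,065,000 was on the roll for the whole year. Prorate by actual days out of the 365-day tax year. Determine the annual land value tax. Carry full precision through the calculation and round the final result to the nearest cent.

£33,292.19

1 April – 27 September 2026: 180 days at 3.05% → £1,065,000 × 3.05% × 180/365 = £16,018.7671
28 September 2026 – 31 March 2027: 185 days at 3.2% → £1,065,000 × 3.2% × 185/365 = £17,273.4247
Total = £33,292.1918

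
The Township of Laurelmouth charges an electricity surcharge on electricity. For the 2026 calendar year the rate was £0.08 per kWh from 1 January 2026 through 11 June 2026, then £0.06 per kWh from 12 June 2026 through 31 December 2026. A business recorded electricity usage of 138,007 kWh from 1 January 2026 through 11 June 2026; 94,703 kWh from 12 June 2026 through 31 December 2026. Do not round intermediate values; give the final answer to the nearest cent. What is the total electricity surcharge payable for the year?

1 January – 11 June 2026: 138,007 kWh at £0.08/kWh → £11,040.56
12 June – 31 December 2026: 94,703 kWh at £0.06/kWh → £5,682.18

£16,722.74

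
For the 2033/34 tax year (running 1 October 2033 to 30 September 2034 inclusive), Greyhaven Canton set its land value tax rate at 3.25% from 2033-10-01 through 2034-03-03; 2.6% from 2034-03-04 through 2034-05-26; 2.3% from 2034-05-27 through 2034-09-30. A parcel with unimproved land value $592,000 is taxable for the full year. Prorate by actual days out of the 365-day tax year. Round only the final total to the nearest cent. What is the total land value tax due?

2033-10-01 to 2034-03-03: 154 days at 3.25% → $592,000 × 3.25% × 154/365 = $8,117.6986
2034-03-04 to 2034-05-26: 84 days at 2.6% → $592,000 × 2.6% × 84/365 = $3,542.2685
2034-05-27 to 2034-09-30: 127 days at 2.3% → $592,000 × 2.3% × 127/365 = $4,737.6219
Total = $16,397.5890

$16,397.59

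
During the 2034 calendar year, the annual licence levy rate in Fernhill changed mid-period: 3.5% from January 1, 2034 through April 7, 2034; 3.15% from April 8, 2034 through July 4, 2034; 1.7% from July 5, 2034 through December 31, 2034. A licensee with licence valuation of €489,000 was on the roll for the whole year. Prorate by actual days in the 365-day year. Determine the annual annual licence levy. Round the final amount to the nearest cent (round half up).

€12,361.65

January 1 – April 7, 2034: 97 days at 3.5% → €489,000 × 3.5% × 97/365 = €4,548.3699
April 8 – July 4, 2034: 88 days at 3.15% → €489,000 × 3.15% × 88/365 = €3,713.7205
July 5 – December 31, 2034: 180 days at 1.7% → €489,000 × 1.7% × 180/365 = €4,099.5616
Total = €12,361.6521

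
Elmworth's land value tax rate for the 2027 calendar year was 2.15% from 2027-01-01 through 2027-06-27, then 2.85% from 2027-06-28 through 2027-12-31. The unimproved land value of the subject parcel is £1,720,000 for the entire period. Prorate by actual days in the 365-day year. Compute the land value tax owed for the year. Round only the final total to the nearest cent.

2027-01-01 to 2027-06-27: 178 days at 2.15% → £1,720,000 × 2.15% × 178/365 = £18,034.0822
2027-06-28 to 2027-12-31: 187 days at 2.85% → £1,720,000 × 2.85% × 187/365 = £25,114.3562
Total = £43,148.4384

£43,148.44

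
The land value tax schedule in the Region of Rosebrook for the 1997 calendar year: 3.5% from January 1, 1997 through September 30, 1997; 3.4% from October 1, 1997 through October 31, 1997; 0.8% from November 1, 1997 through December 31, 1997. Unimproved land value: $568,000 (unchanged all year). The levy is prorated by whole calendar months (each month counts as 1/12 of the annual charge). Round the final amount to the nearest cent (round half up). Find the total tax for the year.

January 1 – September 30, 1997: 9 months at 3.5% → $568,000 × 3.5% × 9/12 = $14,910.0000
October 1 – October 31, 1997: 1 month at 3.4% → $568,000 × 3.4% × 1/12 = $1,609.3333
November 1 – December 31, 1997: 2 months at 0.8% → $568,000 × 0.8% × 2/12 = $757.3333
Total = $17,276.6667

$17,276.67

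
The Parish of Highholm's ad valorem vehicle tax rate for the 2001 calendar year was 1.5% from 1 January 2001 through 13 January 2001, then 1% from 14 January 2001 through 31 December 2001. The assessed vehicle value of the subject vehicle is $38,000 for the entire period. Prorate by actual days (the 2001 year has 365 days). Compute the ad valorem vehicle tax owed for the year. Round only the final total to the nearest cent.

$386.77

1 January – 13 January 2001: 13 days at 1.5% → $38,000 × 1.5% × 13/365 = $20.3014
14 January – 31 December 2001: 352 days at 1% → $38,000 × 1% × 352/365 = $366.4658
Total = $386.7671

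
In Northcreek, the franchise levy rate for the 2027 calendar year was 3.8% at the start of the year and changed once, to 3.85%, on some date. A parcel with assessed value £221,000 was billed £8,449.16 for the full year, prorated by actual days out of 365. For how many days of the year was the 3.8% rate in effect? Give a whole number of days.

Let d = days at the first rate; then 365 − d days at the second rate.
£221,000 × [3.8%·d + 3.85%·(365−d)] / 365 = £8,449.16
Solving gives d = 196, so the new rate took effect on July 16, 2027.

196 days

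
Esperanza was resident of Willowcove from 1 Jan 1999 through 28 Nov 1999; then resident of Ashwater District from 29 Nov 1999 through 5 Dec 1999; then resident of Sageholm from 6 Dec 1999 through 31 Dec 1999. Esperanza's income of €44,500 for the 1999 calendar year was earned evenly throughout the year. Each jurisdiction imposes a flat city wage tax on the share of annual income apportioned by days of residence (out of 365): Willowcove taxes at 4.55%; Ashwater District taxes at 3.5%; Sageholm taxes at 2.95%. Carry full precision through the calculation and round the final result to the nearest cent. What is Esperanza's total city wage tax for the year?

€1,965.07

Willowcove, 1 Jan – 28 Nov 1999: 332 days → €44,500 × 4.55% × 332/365 = €1,841.6904
Ashwater District, 29 Nov – 5 Dec 1999: 7 days → €44,500 × 3.5% × 7/365 = €29.8699
Sageholm, 6 Dec – 31 Dec 1999: 26 days → €44,500 × 2.95% × 26/365 = €93.5110
Total = €1,965.0712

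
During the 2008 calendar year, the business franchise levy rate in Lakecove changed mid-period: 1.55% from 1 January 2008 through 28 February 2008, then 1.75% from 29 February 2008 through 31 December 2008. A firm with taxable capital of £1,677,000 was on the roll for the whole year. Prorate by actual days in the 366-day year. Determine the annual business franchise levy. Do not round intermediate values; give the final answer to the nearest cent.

1 January – 28 February 2008: 59 days at 1.55% → £1,677,000 × 1.55% × 59/366 = £4,190.2090
29 February – 31 December 2008: 307 days at 1.75% → £1,677,000 × 1.75% × 307/366 = £24,616.6189
Total = £28,806.8279

£28,806.83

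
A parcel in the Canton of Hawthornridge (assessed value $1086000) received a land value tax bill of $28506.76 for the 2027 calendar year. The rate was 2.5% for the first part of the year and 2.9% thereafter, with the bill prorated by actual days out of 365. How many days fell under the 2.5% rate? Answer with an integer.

Let d = days at the first rate; then 365 − d days at the second rate.
$1086000 × [2.5%·d + 2.9%·(365−d)] / 365 = $28506.76
Solving gives d = 251, so the new rate took effect on 9 Sep 2027.

251 days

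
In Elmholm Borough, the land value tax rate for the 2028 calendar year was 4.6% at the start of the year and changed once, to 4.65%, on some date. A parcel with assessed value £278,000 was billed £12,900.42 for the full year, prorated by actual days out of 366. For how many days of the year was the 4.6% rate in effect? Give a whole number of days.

Let d = days at the first rate; then 366 − d days at the second rate.
£278,000 × [4.6%·d + 4.65%·(366−d)] / 366 = £12,900.42
Solving gives d = 70, so the new rate took effect on 11 March 2028.

70 days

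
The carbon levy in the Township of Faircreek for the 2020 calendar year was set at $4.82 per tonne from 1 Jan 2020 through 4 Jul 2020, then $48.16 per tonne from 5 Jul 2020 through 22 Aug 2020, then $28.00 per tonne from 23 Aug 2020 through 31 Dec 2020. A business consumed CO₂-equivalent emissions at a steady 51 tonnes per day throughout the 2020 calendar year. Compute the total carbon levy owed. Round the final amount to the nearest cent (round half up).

$353,142.36

1 Jan – 4 Jul 2020: 186 days × 51 tonnes/day = 9,486 tonnes at $4.82/tonne → $45,722.52
5 Jul – 22 Aug 2020: 49 days × 51 tonnes/day = 2,499 tonnes at $48.16/tonne → $120,351.84
23 Aug – 31 Dec 2020: 131 days × 51 tonnes/day = 6,681 tonnes at $28.00/tonne → $187,068.00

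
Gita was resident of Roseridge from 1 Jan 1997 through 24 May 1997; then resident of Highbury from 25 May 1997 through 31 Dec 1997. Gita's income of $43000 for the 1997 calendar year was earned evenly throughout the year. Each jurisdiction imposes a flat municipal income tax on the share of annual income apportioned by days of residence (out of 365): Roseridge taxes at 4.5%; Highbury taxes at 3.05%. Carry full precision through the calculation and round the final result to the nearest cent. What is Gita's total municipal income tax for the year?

$1557.48

Roseridge, 1 Jan – 24 May 1997: 144 days → $43000 × 4.5% × 144/365 = $763.3973
Highbury, 25 May – 31 Dec 1997: 221 days → $43000 × 3.05% × 221/365 = $794.0863
Total = $1557.4836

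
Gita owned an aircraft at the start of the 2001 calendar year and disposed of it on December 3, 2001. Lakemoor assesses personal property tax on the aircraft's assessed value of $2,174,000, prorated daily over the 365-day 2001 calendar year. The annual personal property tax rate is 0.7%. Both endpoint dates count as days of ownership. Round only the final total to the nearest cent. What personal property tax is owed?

$14,050.59

Days held (January 1 – December 3, 2001): 337 out of 365
Tax = $2,174,000 × 0.7% × 337/365 = $14,050.5918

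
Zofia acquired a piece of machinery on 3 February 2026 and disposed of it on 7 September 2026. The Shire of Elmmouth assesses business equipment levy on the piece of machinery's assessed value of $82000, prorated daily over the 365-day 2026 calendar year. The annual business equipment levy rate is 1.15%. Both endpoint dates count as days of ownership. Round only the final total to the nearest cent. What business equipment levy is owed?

Days held (3 February – 7 September 2026): 217 out of 365
Tax = $82000 × 1.15% × 217/365 = $560.6329

$560.63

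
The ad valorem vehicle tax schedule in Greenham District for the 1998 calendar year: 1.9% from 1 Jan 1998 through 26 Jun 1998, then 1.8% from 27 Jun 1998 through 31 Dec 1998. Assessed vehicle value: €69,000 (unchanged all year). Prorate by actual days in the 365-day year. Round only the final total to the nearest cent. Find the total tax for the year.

1 Jan – 26 Jun 1998: 177 days at 1.9% → €69,000 × 1.9% × 177/365 = €635.7452
27 Jun – 31 Dec 1998: 188 days at 1.8% → €69,000 × 1.8% × 188/365 = €639.7151
Total = €1,275.4603

€1,275.46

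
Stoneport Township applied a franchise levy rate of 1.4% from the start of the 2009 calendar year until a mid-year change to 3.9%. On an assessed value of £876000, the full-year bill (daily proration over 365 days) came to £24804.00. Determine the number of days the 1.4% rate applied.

156 days

Let d = days at the first rate; then 365 − d days at the second rate.
£876000 × [1.4%·d + 3.9%·(365−d)] / 365 = £24804.00
Solving gives d = 156, so the new rate took effect on 6 June 2009.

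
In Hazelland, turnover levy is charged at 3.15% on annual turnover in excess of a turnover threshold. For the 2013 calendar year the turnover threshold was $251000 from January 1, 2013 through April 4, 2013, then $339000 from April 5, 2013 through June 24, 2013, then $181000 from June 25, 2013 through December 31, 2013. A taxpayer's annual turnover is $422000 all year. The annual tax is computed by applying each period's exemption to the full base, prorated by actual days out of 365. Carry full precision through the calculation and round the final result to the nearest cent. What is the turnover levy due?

January 1 – April 4, 2013: 94 days, exemption $251000 → ($422000 − $251000) × 3.15% × 94/365 = $1387.2082
April 5 – June 24, 2013: 81 days, exemption $339000 → ($422000 − $339000) × 3.15% × 81/365 = $580.2041
June 25 – December 31, 2013: 190 days, exemption $181000 → ($422000 − $181000) × 3.15% × 190/365 = $3951.7397
Total = $5919.1521

$5919.15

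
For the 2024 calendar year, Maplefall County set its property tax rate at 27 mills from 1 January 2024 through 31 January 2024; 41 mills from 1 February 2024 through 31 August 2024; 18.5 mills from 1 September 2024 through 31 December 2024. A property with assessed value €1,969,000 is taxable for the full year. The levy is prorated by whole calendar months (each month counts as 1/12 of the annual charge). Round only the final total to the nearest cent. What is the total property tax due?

1 January – 31 January 2024: 1 month at 27 mills → €1,969,000 × 2.7% × 1/12 = €4,430.2500
1 February – 31 August 2024: 7 months at 41 mills → €1,969,000 × 4.1% × 7/12 = €47,091.9167
1 September – 31 December 2024: 4 months at 18.5 mills → €1,969,000 × 1.85% × 4/12 = €12,142.1667
Total = €63,664.3333

€63,664.33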